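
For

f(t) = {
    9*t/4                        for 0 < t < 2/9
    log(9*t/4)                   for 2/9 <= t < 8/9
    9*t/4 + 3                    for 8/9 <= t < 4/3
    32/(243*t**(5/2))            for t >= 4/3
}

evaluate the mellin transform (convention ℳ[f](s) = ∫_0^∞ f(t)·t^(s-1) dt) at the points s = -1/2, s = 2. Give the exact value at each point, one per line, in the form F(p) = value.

remove the common scale on t first: 3*t/2 on [0, 1/3); log(3*t/2) on [1/3, 4/3); 3*t/2 + 3 on [4/3, 2); …
undo the common scale on t: t on [0, 1/2); log(t) on [1/2, 2); t + 3 on [2, 3); …
linearity at 2/9, 8/9, 4/3 turns ℳ[f](s) into 4 summed integrals
∫ 9*t/4·t^(s-1) over [0, 2/9)
between 2/9 and 8/9 the integrand is log(9*t/4)·t^(s-1)
on [8/9, 4/3) integrate f = (9*t/4 + 3) against the kernel
on [4/3, ∞): add ∫ 32/(243*t**(5/2))·t^(s-1) dt

F(-1/2) = sqrt(2)*(-486*log(2) + sqrt(2) + 648)/108
F(2) = 32*sqrt(3)/243 + 34*log(2)/81 + 23/9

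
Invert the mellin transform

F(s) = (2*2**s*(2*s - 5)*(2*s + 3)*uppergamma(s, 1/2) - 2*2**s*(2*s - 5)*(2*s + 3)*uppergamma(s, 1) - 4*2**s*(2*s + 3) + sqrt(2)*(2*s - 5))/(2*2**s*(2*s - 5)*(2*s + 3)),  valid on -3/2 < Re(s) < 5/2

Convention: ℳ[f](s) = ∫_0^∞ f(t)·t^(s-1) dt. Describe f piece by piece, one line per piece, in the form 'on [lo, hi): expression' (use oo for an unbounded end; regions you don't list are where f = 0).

split f at 1/2, 1: ℳ[f](s) collects 3 kernel integrals
for t in [0, 1/2): the term is ∫ t**(3/2)·t^(s-1)
on [1/2, 1) integrate f = exp(-t) against the kernel
segment [1, ∞) carries t**(-5/2); integrate it

on [0, 1/2): t**(3/2)
on [1/2, 1): exp(-t)
on [1, oo): t**(-5/2)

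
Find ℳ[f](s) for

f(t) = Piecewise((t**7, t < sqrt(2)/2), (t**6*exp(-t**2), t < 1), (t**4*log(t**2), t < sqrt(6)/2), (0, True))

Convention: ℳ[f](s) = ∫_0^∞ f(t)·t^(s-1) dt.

(8*2**(s/2)*(s + 7)*(4*s - (s + 6)**2 + 20)*uppergamma(s/2 + 3, 1/2) - 8*2**(s/2)*(s + 7)*(4*s - (s + 6)**2 + 20)*uppergamma(s/2 + 3, 1) - 32*2**(s/2)*(s + 7) + 3**(s/2)*(s + 6)*(s + 7)*(-36*log(3) + 36*log(2)) + 3**(s/2)*(s + 7)*(-72*log(2) + 72*log(3)) + 72*3**(s/2)*(s + 7) + sqrt(2)*(4*s - (s + 6)**2 + 20))/(16*2**(s/2)*(s + 7)*(4*s - (s + 6)**2 + 20))
  Re(s) > -7

the shared t-power comes off first: t**5 on [0, sqrt(2)/2); t**4*exp(-t**2) on [sqrt(2)/2, 1); t**2*log(t**2) on [1, sqrt(6)/2)
remove the power substitution first: t**(5/2) on [0, 1/2); t**2*exp(-t) on [1/2, 1); t*log(t) on [1, 3/2)
invert the shared t-power to get sqrt(t) on [0, 1/2); exp(-t) on [1/2, 1); log(t)/t on [1, 3/2)
the 3 pieces separated at sqrt(2)/2, 1 each add one integral
on [0, sqrt(2)/2) integrate f = t**7 against the kernel
over [sqrt(2)/2, 1), the kernel integral of t**6*exp(-t**2) enters the sum
for t in [1, sqrt(6)/2): the term is ∫ t**4*log(t**2)·t^(s-1)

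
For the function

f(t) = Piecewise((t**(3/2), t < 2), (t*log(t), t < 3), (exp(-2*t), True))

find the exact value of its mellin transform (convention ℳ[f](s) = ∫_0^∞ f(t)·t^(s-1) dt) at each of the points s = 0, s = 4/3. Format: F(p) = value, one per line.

F(0) = -1 - Ei(-6) + 4*sqrt(2)/3 + log(27/4)
F(4/3) = -81*3**(1/3)/49 - 12*2**(1/3)*log(2)/7 + 2**(2/3)*uppergamma(4/3, 6)/4 + 36*2**(1/3)/49 + 24*2**(5/6)/17 + 27*3**(1/3)*log(3)/7

the 3 pieces separated at 2, 3 each add one integral
[0, 2) adds the kernel integral of t**(3/2)
for t in [2, 3): the term is ∫ t*log(t)·t^(s-1)
on [3, ∞): add ∫ exp(-2*t)·t^(s-1) dt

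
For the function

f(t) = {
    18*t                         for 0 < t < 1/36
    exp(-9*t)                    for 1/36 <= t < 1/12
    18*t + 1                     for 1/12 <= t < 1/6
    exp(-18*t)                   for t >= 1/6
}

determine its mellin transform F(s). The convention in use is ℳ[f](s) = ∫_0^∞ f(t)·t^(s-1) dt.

the common scale on t comes off first: 9*t on [0, 1/18); exp(-9*t/2) on [1/18, 1/6); 9*t + 1 on [1/6, 1/3); …
remove the common scale on t first: 3*t on [0, 1/6); exp(-3*t/2) on [1/6, 1/2); 3*t + 1 on [1/2, 1); …
remove the common scale on t first: t on [0, 1/2); exp(-t/2) on [1/2, 3/2); t + 1 on [3/2, 3); …
along the cuts 1/36, 1/12, 1/6, ℳ[f](s) splits into 4 integrals
segment [0, 1/36) carries 18*t; integrate it
over [1/36, 1/12), the kernel integral of exp(-9*t) enters the sum
∫ over [1/12, 1/6) of (18*t + 1)·t^(s-1) joins the sum
over [1/6, ∞), the kernel integral of exp(-18*t) enters the sum

(2*2**s*s*(s + 1)*uppergamma(s, 3) - 5*3**s*s - 2*3**s + 2*4**s*s*(s + 1)*uppergamma(s, 1/4) - 2*4**s*s*(s + 1)*uppergamma(s, 3/4) + 8*6**s*s + 2*6**s + s)/(2*36**s*s*(s + 1))
  Re(s) > -1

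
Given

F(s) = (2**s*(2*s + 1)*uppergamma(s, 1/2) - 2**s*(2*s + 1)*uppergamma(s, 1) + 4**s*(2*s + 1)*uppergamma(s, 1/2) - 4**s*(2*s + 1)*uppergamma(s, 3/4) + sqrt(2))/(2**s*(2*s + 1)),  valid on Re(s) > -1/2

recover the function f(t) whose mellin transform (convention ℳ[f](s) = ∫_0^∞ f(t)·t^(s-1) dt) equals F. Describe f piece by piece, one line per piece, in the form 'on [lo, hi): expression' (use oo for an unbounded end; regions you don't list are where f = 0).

on [0, 1/2): sqrt(t)
on [1/2, 1): exp(-t)
on [1, 3/2): exp(-t/2)

split f at 1/2, 1: ℳ[f](s) collects 3 kernel integrals
the [0, 1/2) slice contributes ∫ sqrt(t)·t^(s-1) dt
segment 1/2 to 1 holds exp(-t); add its integral
for t in [1, 3/2): the term is ∫ exp(-t/2)·t^(s-1)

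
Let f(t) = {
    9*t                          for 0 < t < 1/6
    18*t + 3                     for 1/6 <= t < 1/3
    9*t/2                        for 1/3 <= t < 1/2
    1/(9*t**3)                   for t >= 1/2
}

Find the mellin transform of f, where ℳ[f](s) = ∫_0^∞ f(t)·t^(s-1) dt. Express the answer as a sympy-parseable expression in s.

(270*2**s*s**2 - 702*2**s*s - 324*2**s + 49*3**s*s**2 - 275*3**s*s - 162*s**2 + 378*s + 324)/(36*6**s*s*(s**2 - 2*s - 3))
  -1 < Re(s) < 3

reversing the shared t-power: 9*t**2 on [0, 1/6); 3*t*(6*t + 1) on [1/6, 1/3); 9*t**2/2 on [1/3, 1/2); …
remove the common scale on t first: t**2 on [0, 1/2); t*(2*t + 1) on [1/2, 1); t**2/2 on [1, 3/2); …
invert the shared t-power to get t on [0, 1/2); 2*t + 1 on [1/2, 1); t/2 on [1, 3/2); …
breakpoints 1/6, 1/3, 1/2: one integral from each of the 4 segments
segment 0 to 1/6 holds 9*t; add its integral
segment [1/6, 1/3) carries (18*t + 3); integrate it
piece [1/3, 1/2): integrate 9*t/2 against the kernel
on [1/2, ∞) integrate f = 1/(9*t**3) against the kernel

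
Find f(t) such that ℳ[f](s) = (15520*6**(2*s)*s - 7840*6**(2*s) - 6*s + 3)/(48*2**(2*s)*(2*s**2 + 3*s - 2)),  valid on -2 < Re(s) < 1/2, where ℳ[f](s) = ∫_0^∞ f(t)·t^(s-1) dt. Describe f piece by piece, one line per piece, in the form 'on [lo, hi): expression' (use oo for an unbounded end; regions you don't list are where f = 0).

on [0, 1/4): t**2
on [1/4, 9): 2*t**2
on [9, oo): 1/sqrt(t)

the shared t-power comes off first: t**(3/2) on [0, 1/4); 2*t**(3/2) on [1/4, 9); 1/t on [9, ∞)
strip the power substitution: t**3 on [0, 1/2); 2*t**3 on [1/2, 3); t**(-2) on [3, ∞)
undo the shared t-power: t on [0, 1/2); 2*t on [1/2, 3); t**(-4) on [3, ∞)
slice at 1/4, 9, transform all 3 pieces, and sum them
on [0, 1/4) integrate f = t**2 against the kernel
segment [1/4, 9) carries 2*t**2; integrate it
piece [9, ∞): integrate 1/sqrt(t) against the kernel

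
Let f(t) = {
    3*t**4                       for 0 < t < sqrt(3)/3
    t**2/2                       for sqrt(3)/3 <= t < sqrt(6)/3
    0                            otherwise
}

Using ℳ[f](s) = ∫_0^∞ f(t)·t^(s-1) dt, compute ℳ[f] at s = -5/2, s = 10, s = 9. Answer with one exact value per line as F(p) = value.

back out the power substitution: 3*t**2 on [0, 1/3); t/2 on [1/3, 2/3)
strip the shared t-power: 3*t on [0, 1/3); 1/2 on [1/3, 2/3)
reversing the common scale on t: t on [0, 1); 1/2 on [1, 2)
integrate the 2 segments split at sqrt(3)/3, then add the results
∫ over [0, sqrt(3)/3) of 3*t**4·t^(s-1) joins the sum
segment sqrt(3)/3 to sqrt(6)/3 holds t**2/2; add its integral

F(-5/2) = 3**(1/4)*(10 - 3*2**(3/4))/6
F(10) = 151/40824
F(9) = sqrt(3)*(9 + 416*sqrt(2))/208494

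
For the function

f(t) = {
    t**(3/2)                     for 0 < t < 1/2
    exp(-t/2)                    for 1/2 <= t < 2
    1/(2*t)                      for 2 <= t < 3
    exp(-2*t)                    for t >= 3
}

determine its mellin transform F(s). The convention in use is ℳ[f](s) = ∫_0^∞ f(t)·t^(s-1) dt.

(12*24**s*(s - 1)*(2*s + 3)*uppergamma(s, 1/4) - 12*24**s*(s - 1)*(2*s + 3)*uppergamma(s, 1) - 3*24**s*(2*s + 3) + 2*36**s*(2*s + 3) + 12*6**s*(s - 1)*(2*s + 3)*uppergamma(s, 6) + 6*sqrt(2)*6**s*(s - 1))/(12*12**s*(s - 1)*(2*s + 3))
  Re(s) > -3/2

treat the 4 regions marked off by 1/2, 2, 3 separately and sum
the [0, 1/2) slice contributes ∫ t**(3/2)·t^(s-1) dt
on [1/2, 2): add ∫ exp(-t/2)·t^(s-1) dt
on [2, 3) integrate f = 1/(2*t) against the kernel
over [3, ∞), the kernel integral of exp(-2*t) enters the sum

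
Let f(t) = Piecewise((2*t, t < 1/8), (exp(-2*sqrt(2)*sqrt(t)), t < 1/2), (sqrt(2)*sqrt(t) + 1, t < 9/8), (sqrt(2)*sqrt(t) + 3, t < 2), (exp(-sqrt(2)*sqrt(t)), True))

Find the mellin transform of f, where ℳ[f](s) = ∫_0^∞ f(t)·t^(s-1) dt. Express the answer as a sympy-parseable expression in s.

strip the common scale on t: t on [0, 1/4); exp(-2*sqrt(t)) on [1/4, 1); sqrt(t) + 1 on [1, 9/4); …
the power substitution comes off first: t**2 on [0, 1/2); exp(-2*t) on [1/2, 1); t + 1 on [1, 3/2); …
cuts at 1/8, 1/2, 9/8, 2: linearity sums the 5 kernel integrals
∫ 2*t·t^(s-1) over [0, 1/8)
∫ exp(-2*sqrt(2)*sqrt(t))·t^(s-1) over [1/8, 1/2)
∫ over [1/2, 9/8) of (sqrt(2)*sqrt(t) + 1)·t^(s-1) joins the sum
segment [9/8, 2) carries (sqrt(2)*sqrt(t) + 3); integrate it
on [2, ∞) integrate f = exp(-sqrt(2)*sqrt(t)) against the kernel

(40*2**(4*s)*s*(s + 1) + 12*2**(4*s)*(s + 1) + 8*2**(2*s)*s*(s + 1)*(2*s + 1)*uppergamma(2*s, 2) - 16*2**(2*s)*s*(s + 1) - 4*2**(2*s)*(s + 1) - 16*9**s*s*(s + 1) - 8*9**s*(s + 1) + 8*s*(s + 1)*(2*s + 1)*uppergamma(2*s, 1) - 8*s*(s + 1)*(2*s + 1)*uppergamma(2*s, 2) + s*(2*s + 1))/(4*2**(3*s)*s*(s + 1)*(2*s + 1))
  Re(s) > -1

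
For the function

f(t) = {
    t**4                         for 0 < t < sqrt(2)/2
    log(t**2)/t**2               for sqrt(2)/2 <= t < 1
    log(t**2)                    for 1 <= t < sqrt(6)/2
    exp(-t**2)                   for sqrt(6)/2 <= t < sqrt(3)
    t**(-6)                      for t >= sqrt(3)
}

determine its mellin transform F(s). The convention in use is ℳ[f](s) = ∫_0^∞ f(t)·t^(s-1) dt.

peel off the power substitution: t**2 on [0, 1/2); log(t)/t on [1/2, 1); log(t) on [1, 3/2); …
summing 5 kernel integrals split by sqrt(2)/2, 1, sqrt(6)/2, sqrt(3) yields ℳ[f](s)
piece [0, sqrt(2)/2): integrate t**4 against the kernel
on [sqrt(2)/2, 1) integrate f = log(t**2)/t**2 against the kernel
segment 1 to sqrt(6)/2 holds log(t**2); add its integral
[sqrt(6)/2, sqrt(3)) adds the kernel integral of exp(-t**2)
segment sqrt(3) to ∞ holds t**(-6); add its integral

(27*2**(s/2)*s**2*(s/2 - 3)*(s/2 + 2)*(s**2/4 - s + 1)*uppergamma(s/2, 3/2) - 27*2**(s/2)*s**2*(s/2 - 3)*(s/2 + 2)*(s**2/4 - s + 1)*uppergamma(s/2, 3) - 27*2**(s/2)*s**2*(s/2 - 3)*(s/2 + 2) + 108*2**(s/2)*(s/2 - 3)*(s/2 + 2)*(s**2/4 - s + 1) - 54*3**(s/2)*s*(s/2 - 3)*(s/2 + 2)*(s**2/4 - s + 1)*log(2) + 54*3**(s/2)*s*(s/2 - 3)*(s/2 + 2)*(s**2/4 - s + 1)*log(3) - 108*3**(s/2)*(s/2 - 3)*(s/2 + 2)*(s**2/4 - s + 1) - 6**(s/2)*s**2*(s/2 + 2)*(s**2/4 - s + 1) + 27*s**3*(s/2 - 3)*(s/2 + 2)*log(2) - 54*s**2*(s/2 - 3)*(s/2 + 2)*log(2) + 54*s**2*(s/2 - 3)*(s/2 + 2) + 27*s**2*(s/2 - 3)*(s**2/4 - s + 1)/4)/(54*2**(s/2)*s**2*(s/2 - 3)*(s/2 + 2)*(s**2/4 - s + 1))
  -4 < Re(s) < 6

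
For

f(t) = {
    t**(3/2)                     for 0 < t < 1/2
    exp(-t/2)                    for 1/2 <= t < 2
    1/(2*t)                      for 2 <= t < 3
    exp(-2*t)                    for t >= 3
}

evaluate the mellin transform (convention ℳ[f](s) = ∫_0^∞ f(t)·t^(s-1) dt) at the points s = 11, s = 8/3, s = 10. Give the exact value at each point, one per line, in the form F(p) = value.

decompose at 1/2, 2, 3; ℳ[f](s) sums the 4 pieces' integrals
on [0, 1/2): add ∫ t**(3/2)·t^(s-1) dt
[1/2, 2) adds the kernel integral of exp(-t/2)
between 2 and 3 the integrand is 1/(2*t)·t^(s-1)
the [3, ∞) slice contributes ∫ exp(-2*t)·t^(s-1) dt

F(11) = -20201678848*exp(-1) + sqrt(2)/102400 + 5474871*exp(-6)/8 + 11605/4 + 4885809916361*exp(-1/4)/512
F(8/3) = -4*2**(2/3)*uppergamma(8/3, 1) - 3*2**(2/3)/5 + 2**(1/3)*uppergamma(8/3, 6)/8 + 3*2**(5/6)/400 + 9*3**(2/3)/10 + 4*2**(2/3)*uppergamma(8/3, 1/4)
F(10) = -1010083840*exp(-1) + sqrt(2)/47104 + 1047735*exp(-6)/8 + 19171/18 + 122145247909*exp(-1/4)/256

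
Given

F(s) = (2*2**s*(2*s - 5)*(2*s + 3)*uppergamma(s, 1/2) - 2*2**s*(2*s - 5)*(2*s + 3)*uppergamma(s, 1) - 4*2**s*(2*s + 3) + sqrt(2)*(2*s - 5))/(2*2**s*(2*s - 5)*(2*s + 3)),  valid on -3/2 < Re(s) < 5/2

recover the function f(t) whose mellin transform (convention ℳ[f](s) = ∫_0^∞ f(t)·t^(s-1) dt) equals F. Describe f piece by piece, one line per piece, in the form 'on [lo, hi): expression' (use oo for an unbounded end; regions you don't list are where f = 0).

treat the 3 regions marked off by 1/2, 1 separately and sum
segment 0 to 1/2 holds t**(3/2); add its integral
for t in [1/2, 1): the term is ∫ exp(-t)·t^(s-1)
segment 1 to ∞ holds t**(-5/2); add its integral

on [0, 1/2): t**(3/2)
on [1/2, 1): exp(-t)
on [1, oo): t**(-5/2)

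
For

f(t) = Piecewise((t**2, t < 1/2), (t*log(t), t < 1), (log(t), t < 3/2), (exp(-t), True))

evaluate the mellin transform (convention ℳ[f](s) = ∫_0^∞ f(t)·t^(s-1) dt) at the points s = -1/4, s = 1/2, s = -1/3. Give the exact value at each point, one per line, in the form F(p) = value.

treat the 4 regions marked off by 1/2, 1, 3/2 separately and sum
∫ t**2·t^(s-1) over [0, 1/2)
∫ over [1/2, 1) of t*log(t)·t^(s-1) joins the sum
[1, 3/2) adds the kernel integral of log(t)
over [3/2, ∞), the kernel integral of exp(-t) enters the sum

F(-1/4) = 2**(1/4)*(-672*3**(3/4) + log(2**(84 + 168*3**(3/4))/3**(168*3**(3/4))) + 63*2**(3/4)*uppergamma(-1/4, 3/2) + 130 + 896*2**(3/4))/126
F(1/2) = -2*sqrt(6) + sqrt(pi)*erfc(sqrt(6)/2) + 29*sqrt(2)/180 + log(2**(-sqrt(6) + sqrt(2)/6)*3**(sqrt(6))) + 32/9
F(-1/3) = 2**(1/3)*(-120*3**(2/3) + log(2**(30 + 40*3**(2/3))/3**(40*3**(2/3))) + 20*2**(2/3)*uppergamma(-1/3, 3/2) + 51 + 135*2**(2/3))/40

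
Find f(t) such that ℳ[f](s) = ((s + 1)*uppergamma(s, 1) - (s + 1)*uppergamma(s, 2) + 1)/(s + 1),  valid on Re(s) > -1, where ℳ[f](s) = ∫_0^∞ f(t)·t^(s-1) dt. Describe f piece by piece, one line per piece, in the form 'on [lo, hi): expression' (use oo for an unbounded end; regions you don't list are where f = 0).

cuts at 1: linearity sums the 2 kernel integrals
segment [0, 1) carries t; integrate it
for t in [1, 2): the term is ∫ exp(-t)·t^(s-1)

on [0, 1): t
on [1, 2): exp(-t)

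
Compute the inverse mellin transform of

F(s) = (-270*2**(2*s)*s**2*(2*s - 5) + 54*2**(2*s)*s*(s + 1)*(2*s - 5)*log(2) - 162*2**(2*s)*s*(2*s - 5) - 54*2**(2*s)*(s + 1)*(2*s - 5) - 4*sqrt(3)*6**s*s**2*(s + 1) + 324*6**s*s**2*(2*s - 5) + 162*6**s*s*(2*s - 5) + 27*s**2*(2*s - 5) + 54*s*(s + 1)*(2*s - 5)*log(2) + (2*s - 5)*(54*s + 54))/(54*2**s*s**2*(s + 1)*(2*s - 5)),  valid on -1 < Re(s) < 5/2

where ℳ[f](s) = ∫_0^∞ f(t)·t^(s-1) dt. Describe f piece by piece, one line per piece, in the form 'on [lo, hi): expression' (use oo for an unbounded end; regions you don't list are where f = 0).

decompose at 1/2, 2, 3; ℳ[f](s) sums the 4 pieces' integrals
the [0, 1/2) slice contributes ∫ t·t^(s-1) dt
for t in [1/2, 2): the term is ∫ log(t)·t^(s-1)
the [2, 3) slice contributes ∫ (t + 3)·t^(s-1) dt
segment [3, ∞) carries t**(-5/2); integrate it

on [0, 1/2): t
on [1/2, 2): log(t)
on [2, 3): t + 3
on [3, oo): t**(-5/2)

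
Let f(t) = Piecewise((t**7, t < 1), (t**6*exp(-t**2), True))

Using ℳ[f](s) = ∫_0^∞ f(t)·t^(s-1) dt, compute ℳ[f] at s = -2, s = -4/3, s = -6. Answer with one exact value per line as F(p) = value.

remove the power substitution first: t**(7/2) on [0, 1); t**3*exp(-t) on [1, ∞)
undo the shared t-power: t**(3/2) on [0, 1); t*exp(-t) on [1, ∞)
remove the shared t-power first: sqrt(t) on [0, 1); exp(-t) on [1, ∞)
split f at 1: ℳ[f](s) collects 2 kernel integrals
segment 0 to 1 holds t**7; add its integral
on [1, ∞) integrate f = t**6*exp(-t**2) against the kernel

F(-2) = 1/5 + exp(-1)
F(-4/3) = 3/17 + uppergamma(7/3, 1)/2
F(-6) = 1 - Ei(-1)/2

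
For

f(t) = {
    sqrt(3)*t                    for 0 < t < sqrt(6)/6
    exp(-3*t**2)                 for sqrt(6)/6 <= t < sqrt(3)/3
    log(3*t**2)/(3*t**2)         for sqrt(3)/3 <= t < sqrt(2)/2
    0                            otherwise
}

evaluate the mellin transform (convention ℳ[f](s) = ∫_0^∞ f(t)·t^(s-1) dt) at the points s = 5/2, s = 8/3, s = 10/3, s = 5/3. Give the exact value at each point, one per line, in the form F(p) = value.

reversing the power substitution: sqrt(3)*sqrt(t) on [0, 1/6); exp(-3*t) on [1/6, 1/3); log(3*t)/(3*t) on [1/3, 1/2)
invert the common scale on t to get sqrt(t) on [0, 1/2); exp(-t) on [1/2, 1); log(t)/t on [1, 3/2)
f breaks at sqrt(6)/6, sqrt(3)/3 into 3 integrals to sum
over [0, sqrt(6)/6), the kernel integral of sqrt(3)*t enters the sum
[sqrt(6)/6, sqrt(3)/3) adds the kernel integral of exp(-3*t**2)
piece [sqrt(3)/3, sqrt(2)/2): integrate log(3*t**2)/(3*t**2) against the kernel

F(5/2) = 6**(3/4)*(-112*3**(1/4) - 7*2**(1/4)*uppergamma(5/4, 1) + sqrt(2) + 7*2**(1/4)*uppergamma(5/4, 1/2) + log(3**(28*3**(1/4))/2**(28*3**(1/4))) + 112*2**(1/4))/252
F(8/3) = 6**(2/3)*(-198*3**(1/3) - 22*2**(1/3)*uppergamma(4/3, 1) + 3*sqrt(2) + 22*2**(1/3)*uppergamma(4/3, 1/2) + log(3**(66*3**(1/3))/2**(66*3**(1/3))) + 198*2**(1/3))/792
F(10/3) = 6**(1/3)*(-117*3**(2/3) - 52*2**(2/3)*uppergamma(5/3, 1) + 6*sqrt(2) + 52*2**(2/3)*uppergamma(5/3, 1/2) + log(3**(78*3**(2/3))/2**(78*3**(2/3))) + 117*2**(2/3))/1872
F(5/3) = -6*2**(1/6) + log(2**(2**(1/6))/3**(2**(1/6))) - 3**(1/6)*uppergamma(5/6, 1)/6 + 2**(2/3)*3**(1/6)/32 + 3**(1/6)*uppergamma(5/6, 1/2)/6 + 6*3**(1/6)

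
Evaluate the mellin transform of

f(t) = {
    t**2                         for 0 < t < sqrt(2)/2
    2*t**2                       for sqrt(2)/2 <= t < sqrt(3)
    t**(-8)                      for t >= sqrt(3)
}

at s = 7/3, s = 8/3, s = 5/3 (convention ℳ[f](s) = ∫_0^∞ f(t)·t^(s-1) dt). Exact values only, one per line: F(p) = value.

F(7/3) = 2**(5/6)*(-459 + 33100*6**(1/6))/15912
F(8/3) = 2**(2/3)*(-54 + 3895*6**(1/3))/2016
F(5/3) = 2**(1/6)*(-1539 + 18490*6**(5/6))/22572

strip the power substitution: t on [0, 1/2); 2*t on [1/2, 3); t**(-4) on [3, ∞)
decompose at sqrt(2)/2, sqrt(3); ℳ[f](s) sums the 3 pieces' integrals
for t in [0, sqrt(2)/2): the term is ∫ t**2·t^(s-1)
segment [sqrt(2)/2, sqrt(3)) carries 2*t**2; integrate it
piece [sqrt(3), ∞): integrate t**(-8) against the kernel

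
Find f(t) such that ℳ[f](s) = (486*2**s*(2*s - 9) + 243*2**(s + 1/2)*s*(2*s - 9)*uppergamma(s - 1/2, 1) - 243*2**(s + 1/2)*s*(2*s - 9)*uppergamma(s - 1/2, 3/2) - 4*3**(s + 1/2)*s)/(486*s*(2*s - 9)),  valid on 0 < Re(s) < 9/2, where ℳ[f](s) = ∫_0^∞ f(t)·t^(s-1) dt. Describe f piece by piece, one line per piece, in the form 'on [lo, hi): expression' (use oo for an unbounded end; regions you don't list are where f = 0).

undo the shared t-power: 1/sqrt(t) on [0, 2); exp(-t/2)/t on [2, 3); t**(-5) on [3, ∞)
back out the shared t-power: sqrt(t) on [0, 2); exp(-t/2) on [2, 3); t**(-4) on [3, ∞)
treat the 3 regions marked off by 2, 3 separately and sum
∫ 1·t^(s-1) over [0, 2)
over [2, 3), the kernel integral of exp(-t/2)/sqrt(t) enters the sum
on [3, ∞): add ∫ t**(-9/2)·t^(s-1) dt

on [0, 2): 1
on [2, 3): exp(-t/2)/sqrt(t)
on [3, oo): t**(-9/2)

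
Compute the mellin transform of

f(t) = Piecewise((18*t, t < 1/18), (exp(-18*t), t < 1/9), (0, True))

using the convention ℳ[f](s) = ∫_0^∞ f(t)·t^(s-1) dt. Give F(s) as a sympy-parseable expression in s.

back out the common scale on t: 6*t on [0, 1/6); exp(-6*t) on [1/6, 1/3)
the common scale on t comes off first: 2*t on [0, 1/2); exp(-2*t) on [1/2, 1)
invert the common scale on t to get t on [0, 1); exp(-t) on [1, 2)
treat the 2 regions marked off by 1/18 separately and sum
∫ over [0, 1/18) of 18*t·t^(s-1) joins the sum
on [1/18, 1/9) integrate f = exp(-18*t) against the kernel

((s + 1)*uppergamma(s, 1) - (s + 1)*uppergamma(s, 2) + 1)/(18**s*(s + 1))
  Re(s) > -1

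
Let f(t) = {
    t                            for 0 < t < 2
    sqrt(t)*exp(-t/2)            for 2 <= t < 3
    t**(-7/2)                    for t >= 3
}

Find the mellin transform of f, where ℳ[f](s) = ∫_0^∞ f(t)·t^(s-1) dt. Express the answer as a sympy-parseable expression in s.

reversing the shared t-power: sqrt(t) on [0, 2); exp(-t/2) on [2, 3); t**(-4) on [3, ∞)
split f at 2, 3: ℳ[f](s) collects 3 kernel integrals
segment 0 to 2 holds t; add its integral
the [2, 3) slice contributes ∫ sqrt(t)*exp(-t/2)·t^(s-1) dt
on [3, ∞) integrate f = t**(-7/2) against the kernel

(2*2**s*(2*s - 7) + 2**(s + 1/2)*(s + 1)*(2*s - 7)*uppergamma(s + 1/2, 1) - 2**(s + 1/2)*(s + 1)*(2*s - 7)*uppergamma(s + 1/2, 3/2) - 2*3**(s + 1/2)*(s + 1)/81)/((s + 1)*(2*s - 7))
  -1 < Re(s) < 7/2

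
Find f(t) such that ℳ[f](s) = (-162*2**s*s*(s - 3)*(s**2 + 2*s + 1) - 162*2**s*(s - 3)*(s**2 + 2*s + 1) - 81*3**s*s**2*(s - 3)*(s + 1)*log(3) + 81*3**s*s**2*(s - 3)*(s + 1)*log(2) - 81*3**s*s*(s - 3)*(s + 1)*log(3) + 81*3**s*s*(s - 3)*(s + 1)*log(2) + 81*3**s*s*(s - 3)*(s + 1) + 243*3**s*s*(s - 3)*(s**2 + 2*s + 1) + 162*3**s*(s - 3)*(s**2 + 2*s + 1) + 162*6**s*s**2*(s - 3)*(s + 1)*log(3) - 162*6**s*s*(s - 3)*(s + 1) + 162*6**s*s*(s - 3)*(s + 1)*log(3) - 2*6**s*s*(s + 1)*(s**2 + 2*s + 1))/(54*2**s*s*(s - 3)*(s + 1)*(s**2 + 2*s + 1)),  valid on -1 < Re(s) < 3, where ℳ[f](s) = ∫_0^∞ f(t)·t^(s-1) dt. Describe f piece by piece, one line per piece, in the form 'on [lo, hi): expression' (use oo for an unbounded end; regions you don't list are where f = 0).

on [0, 1): t
on [1, 3/2): t + 3
on [3/2, 3): t*log(t)
on [3, oo): t**(-3)

cuts at 1, 3/2, 3: linearity sums the 4 kernel integrals
segment 0 to 1 holds t; add its integral
on [1, 3/2) integrate f = (t + 3) against the kernel
∫ t*log(t)·t^(s-1) over [3/2, 3)
segment 3 to ∞ holds t**(-3); add its integral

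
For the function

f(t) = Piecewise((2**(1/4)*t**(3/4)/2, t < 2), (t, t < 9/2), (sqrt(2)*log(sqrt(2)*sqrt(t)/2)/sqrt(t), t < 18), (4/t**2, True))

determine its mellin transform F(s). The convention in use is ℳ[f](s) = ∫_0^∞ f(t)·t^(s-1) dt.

peel off the common scale on t: t**(3/4) on [0, 1); 2*t on [1, 9/4); log(sqrt(t))/sqrt(t) on [9/4, 9); …
reversing the power substitution: t**(3/2) on [0, 1); 2*t**2 on [1, 3/2); log(t)/t on [3/2, 3); …
linearity at 2, 9/2, 18 turns ℳ[f](s) into 4 summed integrals
on [0, 2): add ∫ 2**(1/4)*t**(3/4)/2·t^(s-1) dt
∫ over [2, 9/2) of t·t^(s-1) joins the sum
∫ over [9/2, 18) of sqrt(2)*log(sqrt(2)*sqrt(t)/2)/sqrt(t)·t^(s-1) joins the sum
on [18, ∞): add ∫ 4/t**2·t^(s-1) dt

(324*2**(2*s)*(2*s - 4)*(2*s + 2)*(4*s**2 - 4*s + 1) - 324*2**(2*s)*(2*s - 4)*(4*s + 3)*(4*s**2 - 4*s + 1) - 216*3**(2*s)*s*(2*s - 4)*(2*s + 2)*(4*s + 3)*log(3) + 216*3**(2*s)*s*(2*s - 4)*(2*s + 2)*(4*s + 3)*log(2) - 108*3**(2*s)*(2*s - 4)*(2*s + 2)*(4*s + 3)*log(2) + 108*3**(2*s)*(2*s - 4)*(2*s + 2)*(4*s + 3) + 108*3**(2*s)*(2*s - 4)*(2*s + 2)*(4*s + 3)*log(3) + 729*3**(2*s)*(2*s - 4)*(4*s + 3)*(4*s**2 - 4*s + 1) + 108*6**(2*s)*s*(2*s - 4)*(2*s + 2)*(4*s + 3)*log(3) - 54*6**(2*s)*(2*s - 4)*(2*s + 2)*(4*s + 3)*log(3) - 54*6**(2*s)*(2*s - 4)*(2*s + 2)*(4*s + 3) - 2*6**(2*s)*(2*s + 2)*(4*s + 3)*(4*s**2 - 4*s + 1))/(81*2**s*(2*s - 4)*(2*s + 2)*(4*s + 3)*(4*s**2 - 4*s + 1))
  -3/4 < Re(s) < 2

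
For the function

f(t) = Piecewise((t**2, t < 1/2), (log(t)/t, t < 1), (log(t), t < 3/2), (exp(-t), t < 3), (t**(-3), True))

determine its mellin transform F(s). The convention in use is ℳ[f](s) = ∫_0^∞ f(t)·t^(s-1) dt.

split f at 1/2, 1, 3/2, 3: ℳ[f](s) collects 5 kernel integrals
for t in [0, 1/2): the term is ∫ t**2·t^(s-1)
between 1/2 and 1 the integrand is log(t)/t·t^(s-1)
∫ log(t)·t^(s-1) over [1, 3/2)
over [3/2, 3), the kernel integral of exp(-t) enters the sum
for t in [3, ∞): the term is ∫ t**(-3)·t^(s-1)

(108*2**s*s**2*(s - 3)*(s + 2)*(s**2 - 2*s + 1)*uppergamma(s, 3/2) - 108*2**s*s**2*(s - 3)*(s + 2)*(s**2 - 2*s + 1)*uppergamma(s, 3) - 108*2**s*s**2*(s - 3)*(s + 2) + 108*2**s*(s - 3)*(s + 2)*(s**2 - 2*s + 1) - 108*3**s*s*(s - 3)*(s + 2)*(s**2 - 2*s + 1)*log(2) + 108*3**s*s*(s - 3)*(s + 2)*(s**2 - 2*s + 1)*log(3) - 108*3**s*(s - 3)*(s + 2)*(s**2 - 2*s + 1) - 4*6**s*s**2*(s + 2)*(s**2 - 2*s + 1) + 216*s**3*(s - 3)*(s + 2)*log(2) - 216*s**2*(s - 3)*(s + 2)*log(2) + 216*s**2*(s - 3)*(s + 2) + 27*s**2*(s - 3)*(s**2 - 2*s + 1))/(108*2**s*s**2*(s - 3)*(s + 2)*(s**2 - 2*s + 1))
  -2 < Re(s) < 3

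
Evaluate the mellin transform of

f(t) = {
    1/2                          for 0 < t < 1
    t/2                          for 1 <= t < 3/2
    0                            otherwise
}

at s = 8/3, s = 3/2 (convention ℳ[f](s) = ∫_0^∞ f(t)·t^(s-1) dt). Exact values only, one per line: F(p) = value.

summing 2 kernel integrals split by 1 yields ℳ[f](s)
for t in [0, 1): the term is ∫ 1/2·t^(s-1)
[1, 3/2) adds the kernel integral of t/2

F(8/3) = 9/176 + 81*2**(1/3)*3**(2/3)/352
F(3/2) = 2/15 + 9*sqrt(6)/40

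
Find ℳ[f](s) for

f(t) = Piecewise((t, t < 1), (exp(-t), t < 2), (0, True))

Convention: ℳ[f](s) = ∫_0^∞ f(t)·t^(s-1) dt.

decompose at 1; ℳ[f](s) sums the 2 pieces' integrals
on [0, 1) integrate f = t against the kernel
the [1, 2) slice contributes ∫ exp(-t)·t^(s-1) dt

((s + 1)*uppergamma(s, 1) - (s + 1)*uppergamma(s, 2) + 1)/(s + 1)
  Re(s) > -1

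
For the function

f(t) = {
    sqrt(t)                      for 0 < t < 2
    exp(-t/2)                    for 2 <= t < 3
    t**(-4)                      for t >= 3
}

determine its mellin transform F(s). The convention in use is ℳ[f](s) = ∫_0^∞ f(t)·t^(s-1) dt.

decompose at 2, 3; ℳ[f](s) sums the 3 pieces' integrals
on [0, 2): add ∫ sqrt(t)·t^(s-1) dt
between 2 and 3 the integrand is exp(-t/2)·t^(s-1)
over [3, ∞), the kernel integral of t**(-4) enters the sum

(2**s*(s - 4)*(2*s + 1)*uppergamma(s, 1) - 2**s*(s - 4)*(2*s + 1)*uppergamma(s, 3/2) + 2*2**(s + 1/2)*(s - 4) - 3**s*(2*s + 1)/81)/((s - 4)*(2*s + 1))
  -1/2 < Re(s) < 4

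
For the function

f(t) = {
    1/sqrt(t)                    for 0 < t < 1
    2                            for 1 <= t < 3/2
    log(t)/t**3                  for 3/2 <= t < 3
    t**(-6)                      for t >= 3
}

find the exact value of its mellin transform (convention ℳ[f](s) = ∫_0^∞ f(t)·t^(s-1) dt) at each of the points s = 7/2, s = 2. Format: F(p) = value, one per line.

peel off the shared t-power: sqrt(t) on [0, 1); 2*t on [1, 3/2); log(t)/t**2 on [3/2, 3); …
undo the shared t-power: t**(3/2) on [0, 1); 2*t**2 on [1, 3/2); log(t)/t on [3/2, 3); …
cuts at 1, 3/2, 3: linearity sums the 4 kernel integrals
between 0 and 1 the integrand is 1/sqrt(t)·t^(s-1)
[1, 3/2) adds the kernel integral of 2
on [3/2, 3): add ∫ log(t)/t**3·t^(s-1) dt
segment [3, ∞) carries t**(-6); integrate it

F(7/2) = -538*sqrt(3)/135 - 5/21 + log(2**(sqrt(6))*3**(-sqrt(6) + 2*sqrt(3))) + 83*sqrt(6)/28
F(2) = log(6**(1/3)/2) + 365/162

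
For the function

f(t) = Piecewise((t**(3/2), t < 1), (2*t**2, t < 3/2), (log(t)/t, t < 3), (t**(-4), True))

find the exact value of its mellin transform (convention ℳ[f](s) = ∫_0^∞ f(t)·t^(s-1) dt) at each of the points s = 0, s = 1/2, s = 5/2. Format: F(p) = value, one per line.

treat the 4 regions marked off by 1, 3/2, 3 separately and sum
[0, 1) adds the kernel integral of t**(3/2)
for t in [1, 3/2): the term is ∫ 2*t**2·t^(s-1)
over [3/2, 3), the kernel integral of log(t)/t enters the sum
the [3, ∞) slice contributes ∫ t**(-4)·t^(s-1) dt

F(0) = log(6**(1/3)/2) + 365/162
F(1/2) = -754*sqrt(3)/567 - 2*sqrt(3)*log(3)/3 - 2*sqrt(6)*log(2)/3 - 3/10 + 2*sqrt(6)*log(3)/3 + 67*sqrt(6)/30
F(5/2) = -34*sqrt(3)/27 - 7/36 + log(2**(sqrt(6)/2)*3**(-sqrt(6)/2 + 2*sqrt(3))) + 35*sqrt(6)/24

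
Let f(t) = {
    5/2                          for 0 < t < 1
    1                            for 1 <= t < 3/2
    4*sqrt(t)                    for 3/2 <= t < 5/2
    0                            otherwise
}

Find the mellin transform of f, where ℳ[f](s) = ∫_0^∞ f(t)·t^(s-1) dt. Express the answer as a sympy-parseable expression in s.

split f at 1, 3/2: ℳ[f](s) collects 3 kernel integrals
on [0, 1) integrate f = 5/2 against the kernel
segment [1, 3/2) carries 1; integrate it
piece [3/2, 5/2): integrate 4*sqrt(t) against the kernel

(2*(3/2)**s*(2*s + 1) - 16*(3/2)**(s + 1/2)*s + 16*(5/2)**(s + 1/2)*s + 6*s + 3)/(2*s*(2*s + 1))
  Re(s) > 0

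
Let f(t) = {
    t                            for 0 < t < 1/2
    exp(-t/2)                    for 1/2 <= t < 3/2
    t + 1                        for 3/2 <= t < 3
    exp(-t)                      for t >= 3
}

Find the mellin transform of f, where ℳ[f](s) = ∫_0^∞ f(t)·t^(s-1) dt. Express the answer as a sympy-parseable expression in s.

summing 4 kernel integrals split by 1/2, 3/2, 3 yields ℳ[f](s)
segment [0, 1/2) carries t; integrate it
over [1/2, 3/2), the kernel integral of exp(-t/2) enters the sum
over [3/2, 3), the kernel integral of (t + 1) enters the sum
∫ over [3, ∞) of exp(-t)·t^(s-1) joins the sum

(2*2**s*s*(s + 1)*uppergamma(s, 3) - 5*3**s*s - 2*3**s + 2*4**s*s*(s + 1)*uppergamma(s, 1/4) - 2*4**s*s*(s + 1)*uppergamma(s, 3/4) + 8*6**s*s + 2*6**s + s)/(2*2**s*s*(s + 1))
  Re(s) > -1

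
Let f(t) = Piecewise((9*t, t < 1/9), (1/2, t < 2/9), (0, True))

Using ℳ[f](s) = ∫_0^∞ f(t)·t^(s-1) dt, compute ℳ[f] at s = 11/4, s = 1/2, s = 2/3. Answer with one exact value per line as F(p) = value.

remove the common scale on t first: 3*t on [0, 1/3); 1/2 on [1/3, 2/3)
back out the common scale on t: t on [0, 1); 1/2 on [1, 2)
treat the 2 regions marked off by 1/9 separately and sum
on [0, 1/9) integrate f = 9*t against the kernel
segment [1/9, 2/9) carries 1/2; integrate it

F(11/4) = 2*sqrt(3)*(7 + 60*2**(3/4))/120285
F(1/2) = -1/9 + sqrt(2)/3
F(2/3) = -3**(2/3)/60 + 6**(2/3)/12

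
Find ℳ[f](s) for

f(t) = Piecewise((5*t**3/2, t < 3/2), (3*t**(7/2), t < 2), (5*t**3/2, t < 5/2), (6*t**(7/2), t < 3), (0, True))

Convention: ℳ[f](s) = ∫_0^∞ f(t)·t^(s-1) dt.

(-5*2**(s + 3)*(2*s + 7) + 12*2**(s + 7/2)*(s + 3) + 24*3**(s + 7/2)*(s + 3) + 5*(3/2)**(s + 3)*(2*s + 7) - 12*(3/2)**(s + 7/2)*(s + 3) + 5*(5/2)**(s + 3)*(2*s + 7) - 24*(5/2)**(s + 7/2)*(s + 3))/(2*(s + 3)*(2*s + 7))
  Re(s) > -3

summing 4 kernel integrals split by 3/2, 2, 5/2 yields ℳ[f](s)
segment [0, 3/2) carries 5*t**3/2; integrate it
[3/2, 2) adds the kernel integral of 3*t**(7/2)
∫ over [2, 5/2) of 5*t**3/2·t^(s-1) joins the sum
segment 5/2 to 3 holds 6*t**(7/2); add its integral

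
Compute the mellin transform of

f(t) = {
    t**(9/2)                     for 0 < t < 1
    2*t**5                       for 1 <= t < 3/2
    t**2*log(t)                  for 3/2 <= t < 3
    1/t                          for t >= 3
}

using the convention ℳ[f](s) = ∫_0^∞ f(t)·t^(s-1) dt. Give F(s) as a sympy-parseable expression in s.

2**(-s - 3)*(324*2**(s + 3)*(s - 1)*(s + 5)*(-2*s + (s + 3)**2 - 5) - 324*2**(s + 3)*(s - 1)*(2*s + 9)*(-2*s + (s + 3)**2 - 5) - 108*3**(s + 3)*(s - 1)*(s + 3)*(s + 5)*(2*s + 9)*log(3) + 108*3**(s + 3)*(s - 1)*(s + 3)*(s + 5)*(2*s + 9)*log(2) - 108*3**(s + 3)*(s - 1)*(s + 5)*(2*s + 9)*log(2) + 108*3**(s + 3)*(s - 1)*(s + 5)*(2*s + 9) + 108*3**(s + 3)*(s - 1)*(s + 5)*(2*s + 9)*log(3) + 729*3**(s + 3)*(s - 1)*(2*s + 9)*(-2*s + (s + 3)**2 - 5) + 54*6**(s + 3)*(s - 1)*(s + 3)*(s + 5)*(2*s + 9)*log(3) - 54*6**(s + 3)*(s - 1)*(s + 5)*(2*s + 9)*log(3) - 54*6**(s + 3)*(s - 1)*(s + 5)*(2*s + 9) - 2*6**(s + 3)*(s + 5)*(2*s + 9)*(-2*s + (s + 3)**2 - 5))/(162*(s - 1)*(s + 5)*(2*s + 9)*(-2*s + (s + 3)**2 - 5))
  -9/2 < Re(s) < 1

invert the shared t-power to get t**(7/2) on [0, 1); 2*t**4 on [1, 3/2); t*log(t) on [3/2, 3); …
strip the shared t-power: t**(3/2) on [0, 1); 2*t**2 on [1, 3/2); log(t)/t on [3/2, 3); …
slice at 1, 3/2, 3, transform all 4 pieces, and sum them
piece [0, 1): integrate t**(9/2) against the kernel
on [1, 3/2): add ∫ 2*t**5·t^(s-1) dt
on [3/2, 3): add ∫ t**2*log(t)·t^(s-1) dt
∫ 1/t·t^(s-1) over [3, ∞)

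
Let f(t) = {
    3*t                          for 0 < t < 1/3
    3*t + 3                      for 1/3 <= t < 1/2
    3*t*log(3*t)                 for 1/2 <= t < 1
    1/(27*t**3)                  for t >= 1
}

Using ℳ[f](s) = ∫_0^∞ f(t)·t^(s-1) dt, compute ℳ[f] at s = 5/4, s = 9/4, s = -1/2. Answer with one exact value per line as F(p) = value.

strip the common scale on t: t on [0, 1); t + 3 on [1, 3/2); t*log(t) on [3/2, 3); …
treat the 4 regions marked off by 1/3, 1/2, 1 separately and sum
on [0, 1/3): add ∫ 3*t·t^(s-1) dt
for t in [1/3, 1/2): the term is ∫ (3*t + 3)·t^(s-1)
segment 1/2 to 1 holds 3*t*log(3*t); add its integral
∫ 1/(27*t**3)·t^(s-1) over [1, ∞)

F(5/4) = -4*3**(3/4)/15 - 4/7 - 2**(3/4)*log(3)/6 + 2**(3/4)*log(2)/6 + 227*2**(3/4)/270 + 4*log(3)/3
F(9/4) = -3212/13689 - 4*3**(3/4)/81 - 3*2**(3/4)*log(3)/52 + 3*2**(3/4)*log(2)/52 + 491*2**(3/4)/2028 + 12*log(3)/13
F(-1/2) = -2266/189 + 3*sqrt(2) + log(2**(3*sqrt(2))*3**(6 - 3*sqrt(2))) + 6*sqrt(3)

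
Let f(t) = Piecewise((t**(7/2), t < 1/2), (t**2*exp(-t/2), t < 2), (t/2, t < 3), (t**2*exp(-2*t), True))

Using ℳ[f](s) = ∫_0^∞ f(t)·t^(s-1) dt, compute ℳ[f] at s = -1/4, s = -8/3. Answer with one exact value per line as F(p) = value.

the shared t-power comes off first: t**(3/2) on [0, 1/2); exp(-t/2) on [1/2, 2); 1/(2*t) on [2, 3); …
integrate the 4 segments split at 1/2, 2, 3, then add the results
segment [0, 1/2) carries t**(7/2); integrate it
[1/2, 2) adds the kernel integral of t**2*exp(-t/2)
on [2, 3): add ∫ t/2·t^(s-1) dt
between 3 and ∞ the integrand is t**2*exp(-2*t)·t^(s-1)

F(-1/4) = -2*2**(3/4)*uppergamma(7/4, 1) - 101*2**(3/4)/156 + 2**(1/4)*uppergamma(7/4, 6)/4 + 2*3**(3/4)/3 + 2*2**(3/4)*uppergamma(7/4, 1/4)
F(-8/3) = -2**(1/3)*uppergamma(-2/3, 1)/2 - 3**(1/3)/30 + 2**(2/3)*uppergamma(-2/3, 6) + 3*2**(1/3)/40 + 3*2**(1/6)/5 + 2**(1/3)*uppergamma(-2/3, 1/4)/2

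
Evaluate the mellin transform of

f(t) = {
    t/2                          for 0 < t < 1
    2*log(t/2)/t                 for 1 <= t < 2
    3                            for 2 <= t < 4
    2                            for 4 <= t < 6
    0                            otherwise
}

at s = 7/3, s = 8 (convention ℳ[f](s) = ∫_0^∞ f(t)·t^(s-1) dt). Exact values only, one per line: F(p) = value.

strip the common scale on t: t on [0, 1/2); log(t)/t on [1/2, 1); 3 on [1, 2); …
decompose at 1, 2, 4; ℳ[f](s) sums the 4 pieces' integrals
for t in [0, 1): the term is ∫ t/2·t^(s-1)
over [1, 2), the kernel integral of 2*log(t/2)/t enters the sum
piece [2, 4): integrate 3 against the kernel
[4, 6) adds the kernel integral of 2

F(7/3) = -207*2**(1/3)/28 + 3*log(2)/2 + 51/40 + 48*2**(2/3)/7 + 216*6**(1/3)/7
F(8) = 2*log(2)/7 + 377491477/882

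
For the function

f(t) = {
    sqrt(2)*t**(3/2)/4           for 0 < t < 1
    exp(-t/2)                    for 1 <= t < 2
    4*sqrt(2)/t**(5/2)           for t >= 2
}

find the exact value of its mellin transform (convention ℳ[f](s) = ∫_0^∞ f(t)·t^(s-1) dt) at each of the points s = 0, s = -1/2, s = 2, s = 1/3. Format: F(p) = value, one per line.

F(0) = Ei(-1) + sqrt(2)/6 + 2/5 - Ei(-1/2)
F(-1/2) = -sqrt(2)*sqrt(pi)*erfc(sqrt(2)/2) - sqrt(2)*exp(-1) + sqrt(2)*sqrt(pi)*erfc(1) + 5*sqrt(2)/12 + 2*exp(-1/2)
F(2) = -8*exp(-1) + sqrt(2)/14 + 6*exp(-1/2) + 8
F(1/3) = -2**(1/3)*uppergamma(1/3, 1) + 3*sqrt(2)/22 + 6*2**(1/3)/13 + 2**(1/3)*uppergamma(1/3, 1/2)

peel off the common scale on t: t**(3/2) on [0, 1/2); exp(-t) on [1/2, 1); t**(-5/2) on [1, ∞)
the 3 pieces separated at 1, 2 each add one integral
for t in [0, 1): the term is ∫ sqrt(2)*t**(3/2)/4·t^(s-1)
∫ exp(-t/2)·t^(s-1) over [1, 2)
on [2, ∞) integrate f = 4*sqrt(2)/t**(5/2) against the kernel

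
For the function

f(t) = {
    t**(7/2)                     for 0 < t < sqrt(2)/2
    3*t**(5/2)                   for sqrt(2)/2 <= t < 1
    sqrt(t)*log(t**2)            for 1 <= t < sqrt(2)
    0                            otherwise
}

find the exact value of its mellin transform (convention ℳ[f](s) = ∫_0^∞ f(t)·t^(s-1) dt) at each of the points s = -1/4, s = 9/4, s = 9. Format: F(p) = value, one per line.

invert the shared t-power to get t**3 on [0, sqrt(2)/2); 3*t**2 on [sqrt(2)/2, 1); log(t**2) on [1, sqrt(2))
remove the power substitution first: t**(3/2) on [0, 1/2); 3*t on [1/2, 1); log(t) on [1, 2)
treat the 3 regions marked off by sqrt(2)/2, 1 separately and sum
segment [0, sqrt(2)/2) carries t**(7/2); integrate it
[sqrt(2)/2, 1) adds the kernel integral of 3*t**(5/2)
on [1, sqrt(2)): add ∫ sqrt(t)*log(t**2)·t^(s-1) dt

F(-1/4) = -32*2**(1/8) - 2**(7/8)/3 + 2**(3/8)/13 + 4*2**(1/8)*log(2) + 100/3
F(9/4) = -64*2**(3/8)/121 - 3*2**(5/8)/38 + 2**(1/8)/46 + 8*2**(3/8)*log(2)/11 + 2060/2299
F(9) = -204439*2**(3/4)/577600 - 3*2**(1/4)/736 + 2350/8303 + 32*2**(3/4)*log(2)/19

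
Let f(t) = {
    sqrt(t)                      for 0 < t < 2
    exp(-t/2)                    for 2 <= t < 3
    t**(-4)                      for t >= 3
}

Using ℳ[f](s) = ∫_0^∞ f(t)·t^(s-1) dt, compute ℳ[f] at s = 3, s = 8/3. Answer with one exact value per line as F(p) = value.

F(3) = -58*exp(-3/2) + 1/3 + 16*sqrt(2)/7 + 40*exp(-1)
F(8/3) = -4*2**(2/3)*uppergamma(8/3, 3/2) + 3**(2/3)/12 + 48*2**(1/6)/19 + 4*2**(2/3)*uppergamma(8/3, 1)

f breaks at 2, 3 into 3 integrals to sum
[0, 2) adds the kernel integral of sqrt(t)
over [2, 3), the kernel integral of exp(-t/2) enters the sum
over [3, ∞), the kernel integral of t**(-4) enters the sum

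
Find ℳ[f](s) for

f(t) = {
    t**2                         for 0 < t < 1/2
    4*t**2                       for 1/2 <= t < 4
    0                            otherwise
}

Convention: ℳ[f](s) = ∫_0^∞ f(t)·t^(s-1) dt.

decompose at 1/2; ℳ[f](s) sums the 2 pieces' integrals
[0, 1/2) adds the kernel integral of t**2
the [1/2, 4) slice contributes ∫ 4*t**2·t^(s-1) dt

(256*2**(3*s) - 3)/(4*2**s*(s + 2))
  Re(s) > -2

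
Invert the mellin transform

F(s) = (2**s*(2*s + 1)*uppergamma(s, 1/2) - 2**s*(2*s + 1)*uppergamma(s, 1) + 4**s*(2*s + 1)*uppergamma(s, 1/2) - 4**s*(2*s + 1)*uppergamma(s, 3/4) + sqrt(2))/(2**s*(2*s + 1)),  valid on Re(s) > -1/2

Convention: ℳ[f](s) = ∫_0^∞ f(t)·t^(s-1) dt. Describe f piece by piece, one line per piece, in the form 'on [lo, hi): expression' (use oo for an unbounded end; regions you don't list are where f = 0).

on [0, 1/2): sqrt(t)
on [1/2, 1): exp(-t)
on [1, 3/2): exp(-t/2)

cuts at 1/2, 1: linearity sums the 3 kernel integrals
for t in [0, 1/2): the term is ∫ sqrt(t)·t^(s-1)
on [1/2, 1): add ∫ exp(-t)·t^(s-1) dt
between 1 and 3/2 the integrand is exp(-t/2)·t^(s-1)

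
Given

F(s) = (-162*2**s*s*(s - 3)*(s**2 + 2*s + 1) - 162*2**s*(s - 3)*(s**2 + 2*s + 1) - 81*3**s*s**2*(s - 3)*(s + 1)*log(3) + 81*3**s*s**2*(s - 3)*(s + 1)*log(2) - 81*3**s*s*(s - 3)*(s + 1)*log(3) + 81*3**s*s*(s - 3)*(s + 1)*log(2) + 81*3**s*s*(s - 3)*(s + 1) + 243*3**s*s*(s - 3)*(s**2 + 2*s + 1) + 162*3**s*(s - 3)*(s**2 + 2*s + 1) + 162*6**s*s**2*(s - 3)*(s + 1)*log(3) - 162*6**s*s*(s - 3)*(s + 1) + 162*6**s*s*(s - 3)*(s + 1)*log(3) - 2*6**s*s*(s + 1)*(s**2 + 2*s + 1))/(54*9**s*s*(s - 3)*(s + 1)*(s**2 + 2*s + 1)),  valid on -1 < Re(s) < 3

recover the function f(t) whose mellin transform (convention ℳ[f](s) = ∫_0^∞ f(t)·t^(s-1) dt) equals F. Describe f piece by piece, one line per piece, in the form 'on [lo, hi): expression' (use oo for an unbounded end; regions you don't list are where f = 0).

invert the common scale on t to get 3*t on [0, 1/3); 3*t + 3 on [1/3, 1/2); 3*t*log(3*t) on [1/2, 1); …
strip the common scale on t: t on [0, 1); t + 3 on [1, 3/2); t*log(t) on [3/2, 3); …
treat the 4 regions marked off by 2/9, 1/3, 2/3 separately and sum
segment [0, 2/9) carries 9*t/2; integrate it
piece [2/9, 1/3): integrate (9*t/2 + 3) against the kernel
∫ 9*t*log(9*t/2)/2·t^(s-1) over [1/3, 2/3)
segment [2/3, ∞) carries 8/(729*t**3); integrate it

on [0, 2/9): 9*t/2
on [2/9, 1/3): 9*t/2 + 3
on [1/3, 2/3): 9*t*log(9*t/2)/2
on [2/3, oo): 8/(729*t**3)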